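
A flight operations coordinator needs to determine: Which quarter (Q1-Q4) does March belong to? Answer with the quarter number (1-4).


Month: March (month 3)
Q1: January-March (months 1-3)
Q2: April-June (months 4-6)
Q3: July-September (months 7-9)
Q4: October-December (months 10-12)
Month 3 falls in Q1

1


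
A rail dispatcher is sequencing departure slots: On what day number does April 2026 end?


Month: April
Year: 2026
April is a 30-day month
Total: 30 days

30


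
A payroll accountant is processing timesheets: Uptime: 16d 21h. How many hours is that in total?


Days: 16
Extra hours: 21
Hours per day: 24
Days to hours: 16 x 24 = 384
Total: 384 + 21 = 405

405


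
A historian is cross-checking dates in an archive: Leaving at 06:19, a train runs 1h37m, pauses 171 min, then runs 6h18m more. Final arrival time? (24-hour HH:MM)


Depart: 06:19
Leg 1: +97 min -> 07:56
Layover: +171 min -> 10:47
Leg 2: +378 min -> 17:05
Total travel: 646 minutes = 10h 46m
Arrival: 17:05

17:05


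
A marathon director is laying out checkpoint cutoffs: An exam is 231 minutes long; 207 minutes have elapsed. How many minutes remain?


Total budget: 231 minutes
Time used: 207 minutes
Remaining: 231 - 207 = 24 minutes
Percent used: 89.6%
Percent remaining: 10.4%

24


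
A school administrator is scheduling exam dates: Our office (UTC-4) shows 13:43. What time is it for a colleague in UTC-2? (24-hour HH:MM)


Local time: 13:43 at UTC-4 (offset -4h)
Target zone: UTC-2 (offset -2h)
Difference: -2 - (-4) = 2 hours
Calculation: 13 + (2) = 15
Result: 15:43

15:43


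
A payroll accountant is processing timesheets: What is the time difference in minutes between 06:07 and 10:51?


Start time: 06:07 = 367 minutes from midnight
End time: 10:51 = 651 minutes from midnight
Difference: 651 - 367 = 284 minutes
That is 4 hours and 44 minutes

284


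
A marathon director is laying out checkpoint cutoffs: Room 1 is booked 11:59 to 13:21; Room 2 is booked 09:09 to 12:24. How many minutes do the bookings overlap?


Interval A: [719, 801] minutes from midnight
Interval B: [549, 744] minutes from midnight
Overlap start = max(719, 549) = 719
Overlap end = min(801, 744) = 744
Overlap = 744 - 719 = 25 minutes

25


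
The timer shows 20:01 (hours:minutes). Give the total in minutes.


Hours: 20
Minutes: 1
Convert hours to minutes: 20 x 60 = 1200
Add remaining minutes: 1200 + 1 = 1201

1201


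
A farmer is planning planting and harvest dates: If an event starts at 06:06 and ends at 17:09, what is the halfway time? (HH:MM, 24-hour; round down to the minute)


Start time: 06:06 = 366 minutes from midnight
End time: 17:09 = 1029 minutes from midnight
Sum: 366 + 1029 = 1395
Midpoint: 1395 / 2 = 697 minutes
Convert: 697 / 60 = 11 hours, 37 minutes
Result: 11:37

11:37


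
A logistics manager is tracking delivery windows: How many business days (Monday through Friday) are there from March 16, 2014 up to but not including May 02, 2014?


Start: 2014-03-16 (Sunday)
End (exclusive): 2014-05-02 (Friday)
Total calendar days: 47
Full weeks: 47 // 7 = 6 -> 30 weekdays
Remaining 5 days starting on Sunday:
  Sun(-), Mon(w), Tue(w), Wed(w), Thu(w) -> 4 weekdays
Total business days: 30 + 4 = 34

34


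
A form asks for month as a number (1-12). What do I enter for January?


Calendar month order:
1. January <--
2. February
January is month number 1

1


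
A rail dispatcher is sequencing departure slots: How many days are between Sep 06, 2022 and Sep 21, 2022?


Start date: 2022-09-06
End date: 2022-09-21
Sep 2022: +15 days
Total: 15 days

15


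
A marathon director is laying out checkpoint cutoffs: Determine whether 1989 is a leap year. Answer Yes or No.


Year: 1989
Divisible by 4? 1989 / 4 = 497.25 -> No
Not divisible by 4, so NOT a leap year

No


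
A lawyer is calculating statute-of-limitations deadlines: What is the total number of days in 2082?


Year: 2082
Check leap year rules:
Divisible by 4? No
2082 is not a leap year
Days: 365

365


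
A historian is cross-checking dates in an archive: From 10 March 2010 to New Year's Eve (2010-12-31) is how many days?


Start: March 10, 2010
End: December 31, 2010
Days left in March: 21
April: 30
May: 31
June: 30
July: 31
... plus remaining months
Sum of remaining months: 275
Total: 21 + 275 = 296

296


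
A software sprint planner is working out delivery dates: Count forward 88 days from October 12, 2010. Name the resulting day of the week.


Start: 2010-10-12 (Tuesday)
Step 1 - find target date: add 88 days
  2010-10-12 + 88 days = 2011-01-08
Step 2 - day of week:
  88 mod 7 = 4
  Tuesday + 4 days -> Saturday
Result: Saturday (2011-01-08)

Saturday


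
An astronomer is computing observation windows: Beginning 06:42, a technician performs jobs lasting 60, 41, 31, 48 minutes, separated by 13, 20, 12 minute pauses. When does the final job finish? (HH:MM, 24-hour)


Start: 06:42 = 402 min from midnight
  after task 1 (60 min): 07:42
  after break (13 min): 07:55
  after task 2 (41 min): 08:36
  after break (20 min): 08:56
  after task 3 (31 min): 09:27
  after break (12 min): 09:39
  after task 4 (48 min): 10:27
Total elapsed: 225 minutes
End time: 10:27

10:27


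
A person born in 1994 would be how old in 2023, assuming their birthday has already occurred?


Birth year: 1994
Current year: 2023
Age = current year - birth year
Age = 2023 - 1994 = 29

29


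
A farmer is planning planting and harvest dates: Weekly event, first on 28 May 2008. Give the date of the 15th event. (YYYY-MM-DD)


First occurrence: 2008-05-28 (occurrence 1)
Each occurrence is 7 days after the previous.
Occurrence 15 is 14 weeks after the first.
14 weeks = 98 days
2008-05-28 + 98 days = 2008-09-03

2008-09-03


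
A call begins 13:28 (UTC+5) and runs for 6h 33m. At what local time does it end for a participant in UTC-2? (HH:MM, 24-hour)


Start: 13:28 in UTC+5
Step 1 - add duration:
  minutes: 28 + 33 = 61 (carry 1h)
  hours: 13 + 6 + 1 = 20
  end in UTC+5: 20:01
Step 2 - convert UTC+5 -> UTC-2:
  offset difference: -2 - (5) = -7 hours
  20 + (-7) = 13 -> mod 24 = 13
Result: 13:01 in UTC-2

13:01


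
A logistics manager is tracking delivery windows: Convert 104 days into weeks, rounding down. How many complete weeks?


Total days: 104
Days per week: 7
Division: 104 / 7 = 14 remainder 6
Complete weeks: 14
Remaining days: 6

14


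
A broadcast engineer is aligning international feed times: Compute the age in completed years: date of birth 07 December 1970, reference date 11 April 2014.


Birth: 1970-12-07
Reference: 2014-04-11
Year difference: 2014 - 1970 = 44
Has birthday (12-07) occurred by 04-11? No
Birthday not yet reached this year -> subtract 1
Age in full years: 43

43


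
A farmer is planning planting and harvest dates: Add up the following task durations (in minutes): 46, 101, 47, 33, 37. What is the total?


Durations: 46, 101, 47, 33, 37
Running sum: 46
+ 101 = 147
+ 47 = 194
+ 33 = 227
+ 37 = 264
Total duration: 264 minutes
That is 4 hours and 24 minutes

264


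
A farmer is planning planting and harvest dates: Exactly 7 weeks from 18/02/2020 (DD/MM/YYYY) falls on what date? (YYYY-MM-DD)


Start: 2020-02-18
Weeks to add: 7
Convert to days: 7 x 7 = 49 days
Add 49 days to 2020-02-18
Result: 2020-04-07

2020-04-07


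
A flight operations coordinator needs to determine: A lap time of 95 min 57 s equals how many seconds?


Minutes: 95
Seconds: 57
Convert minutes to seconds: 95 x 60 = 5700
Add remaining seconds: 5700 + 57 = 5757

5757


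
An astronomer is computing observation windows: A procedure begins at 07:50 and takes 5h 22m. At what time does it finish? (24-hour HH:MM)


Start time: 07:50
Adding: 5 hours 22 minutes
Minutes: 50 + 22 = 72
Minute overflow: 72 >= 60, so carry 1 hour, minutes = 12
Hours: 7 + 5 + 1 = 13
Result: 13:12

13:12


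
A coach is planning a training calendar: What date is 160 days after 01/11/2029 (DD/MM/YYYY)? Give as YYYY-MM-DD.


Start: 2029-11-01
Adding 160 days
Days remaining in November: 29
After November: 131 days still to add
December 2029: 31 days, 100 remaining
January 2030: 31 days, 69 remaining
February 2030: 28 days, 41 remaining
March 2030: 31 days, 10 remaining
Result: 2030-04-10

2030-04-10


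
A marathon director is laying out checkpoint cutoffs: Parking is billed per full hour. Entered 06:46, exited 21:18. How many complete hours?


Start: 06:46
End: 21:18
Hour difference: 21 - 6 = 15 hours
Minute difference: 18 - 46 = -28 minutes
Total minutes: 872
Complete hours: 872 / 60 = 14 (remainder 32)

14


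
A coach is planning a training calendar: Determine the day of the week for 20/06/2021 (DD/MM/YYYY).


Date: 2021-06-20
January 1, 2021 is a Friday
Day of year: 171
Offset from Jan 1: 170 days
170 mod 7 = 2
Result: Sunday

Sunday


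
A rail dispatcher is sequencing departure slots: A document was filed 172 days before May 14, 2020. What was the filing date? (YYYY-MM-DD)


Start: 2020-05-14
Subtracting 172 days
Days already passed in May: 14
After going back through May: 158 more days to subtract
April 2020: 30 days, 128 remaining
March 2020: 31 days, 97 remaining
February 2020: 29 days, 68 remaining
January 2020: 31 days, 37 remaining
Result: 2019-11-24

2019-11-24


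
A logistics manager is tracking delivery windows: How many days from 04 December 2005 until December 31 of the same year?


Start: December 04, 2005
End: December 31, 2005
Days left in December: 27
Total: 27 days

27


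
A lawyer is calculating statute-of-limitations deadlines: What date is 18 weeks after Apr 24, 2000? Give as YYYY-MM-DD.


Start: 2000-04-24
Weeks to add: 18
Convert to days: 18 x 7 = 126 days
Add 126 days to 2000-04-24
Result: 2000-08-28

2000-08-28


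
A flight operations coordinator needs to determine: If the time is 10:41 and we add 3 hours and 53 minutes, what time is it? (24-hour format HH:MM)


Start time: 10:41
Adding: 3 hours 53 minutes
Minutes: 41 + 53 = 94
Minute overflow: 94 >= 60, so carry 1 hour, minutes = 34
Hours: 10 + 3 + 1 = 14
Result: 14:34

14:34


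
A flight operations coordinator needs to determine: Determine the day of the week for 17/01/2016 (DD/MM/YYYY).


Date: 2016-01-17
January 1, 2016 is a Friday
Day of year: 17
Offset from Jan 1: 16 days
16 mod 7 = 2
Result: Sunday

Sunday


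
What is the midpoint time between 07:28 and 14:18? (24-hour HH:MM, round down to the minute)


Start time: 07:28 = 448 minutes from midnight
End time: 14:18 = 858 minutes from midnight
Sum: 448 + 858 = 1306
Midpoint: 1306 / 2 = 653 minutes
Convert: 653 / 60 = 10 hours, 53 minutes
Result: 10:53

10:53


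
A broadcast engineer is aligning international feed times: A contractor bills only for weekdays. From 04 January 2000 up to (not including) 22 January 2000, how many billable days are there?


Start: 2000-01-04 (Tuesday)
End (exclusive): 2000-01-22 (Saturday)
Total calendar days: 18
Full weeks: 18 // 7 = 2 -> 10 weekdays
Remaining 4 days starting on Tuesday:
  Tue(w), Wed(w), Thu(w), Fri(w) -> 4 weekdays
Total business days: 10 + 4 = 14

14


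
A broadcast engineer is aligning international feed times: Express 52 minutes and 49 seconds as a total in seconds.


Minutes: 52
Seconds: 49
Convert minutes to seconds: 52 x 60 = 3120
Add remaining seconds: 3120 + 49 = 3169

3169


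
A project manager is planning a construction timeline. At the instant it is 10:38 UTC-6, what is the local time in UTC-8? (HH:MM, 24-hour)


Local time: 10:38 at UTC-6 (offset -6h)
Target zone: UTC-8 (offset -8h)
Difference: -8 - (-6) = -2 hours
Calculation: 10 + (-2) = 8
Result: 08:38

08:38


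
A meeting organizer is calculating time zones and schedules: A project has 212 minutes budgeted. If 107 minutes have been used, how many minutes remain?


Total budget: 212 minutes
Time used: 107 minutes
Remaining: 212 - 107 = 105 minutes
Percent used: 50.5%
Percent remaining: 49.5%

105


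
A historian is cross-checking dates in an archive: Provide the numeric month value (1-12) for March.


Calendar month order:
2. February
3. March <--
4. April
March is month number 3

3


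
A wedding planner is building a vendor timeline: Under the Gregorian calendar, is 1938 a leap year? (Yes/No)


Year: 1938
Divisible by 4? 1938 / 4 = 484.5 -> No
Not divisible by 4, so NOT a leap year

No


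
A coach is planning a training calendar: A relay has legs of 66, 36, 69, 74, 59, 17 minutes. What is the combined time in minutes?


Durations: 66, 36, 69, 74, 59, 17
Running sum: 66
+ 36 = 102
+ 69 = 171
+ 74 = 245
+ 59 = 304
+ 17 = 321
Total duration: 321 minutes
That is 5 hours and 21 minutes

321


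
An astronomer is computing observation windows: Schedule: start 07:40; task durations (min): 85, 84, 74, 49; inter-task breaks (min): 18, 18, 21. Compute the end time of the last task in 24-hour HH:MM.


Start: 07:40 = 460 min from midnight
  after task 1 (85 min): 09:05
  after break (18 min): 09:23
  after task 2 (84 min): 10:47
  after break (18 min): 11:05
  after task 3 (74 min): 12:19
  after break (21 min): 12:40
  after task 4 (49 min): 13:29
Total elapsed: 349 minutes
End time: 13:29

13:29


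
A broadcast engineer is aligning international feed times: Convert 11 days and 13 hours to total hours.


Days: 11
Extra hours: 13
Hours per day: 24
Days to hours: 11 x 24 = 264
Total: 264 + 13 = 277

277


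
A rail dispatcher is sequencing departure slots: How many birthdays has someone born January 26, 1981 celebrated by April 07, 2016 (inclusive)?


Birth: 1981-01-26
Reference: 2016-04-07
Year difference: 2016 - 1981 = 35
Has birthday (01-26) occurred by 04-07? Yes
Age in full years: 35

35


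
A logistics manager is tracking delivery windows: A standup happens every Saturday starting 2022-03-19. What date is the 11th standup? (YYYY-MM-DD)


First occurrence: 2022-03-19 (occurrence 1)
Each occurrence is 7 days after the previous.
Occurrence 11 is 10 weeks after the first.
10 weeks = 70 days
2022-03-19 + 70 days = 2022-05-28

2022-05-28


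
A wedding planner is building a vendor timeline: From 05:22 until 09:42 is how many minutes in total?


Start time: 05:22 = 322 minutes from midnight
End time: 09:42 = 582 minutes from midnight
Difference: 582 - 322 = 260 minutes
That is 4 hours and 20 minutes

260


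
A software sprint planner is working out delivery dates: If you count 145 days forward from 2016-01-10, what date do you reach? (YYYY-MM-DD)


Start: 2016-01-10
Adding 145 days
Days remaining in January: 21
After January: 124 days still to add
February 2016: 29 days, 95 remaining
March 2016: 31 days, 64 remaining
April 2016: 30 days, 34 remaining
May 2016: 31 days, 3 remaining
Result: 2016-06-03

2016-06-03


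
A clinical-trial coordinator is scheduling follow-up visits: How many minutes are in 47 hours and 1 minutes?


Hours: 47
Minutes: 1
Convert hours to minutes: 47 x 60 = 2820
Add remaining minutes: 2820 + 1 = 2821

2821


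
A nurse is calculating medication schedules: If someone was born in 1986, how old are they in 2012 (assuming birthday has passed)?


Birth year: 1986
Current year: 2012
Age = current year - birth year
Age = 2012 - 1986 = 26

26


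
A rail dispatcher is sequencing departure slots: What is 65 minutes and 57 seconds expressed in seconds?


Minutes: 65
Extra seconds: 57
Seconds per minute: 60
Minutes to seconds: 65 x 60 = 3900
Total: 3900 + 57 = 3957

3957


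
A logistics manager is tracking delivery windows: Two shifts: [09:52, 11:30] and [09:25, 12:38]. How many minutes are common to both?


Interval A: [592, 690] minutes from midnight
Interval B: [565, 758] minutes from midnight
Overlap start = max(592, 565) = 592
Overlap end = min(690, 758) = 690
Overlap = 690 - 592 = 98 minutes

98


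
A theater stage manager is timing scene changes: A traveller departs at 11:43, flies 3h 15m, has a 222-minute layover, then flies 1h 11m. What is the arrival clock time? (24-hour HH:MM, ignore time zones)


Depart: 11:43
Leg 1: +195 min -> 14:58
Layover: +222 min -> 18:40
Leg 2: +71 min -> 19:51
Total travel: 488 minutes = 8h 8m
Arrival: 19:51

19:51


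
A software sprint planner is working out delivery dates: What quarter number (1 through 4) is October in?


Month: October (month 10)
Q1: January-March (months 1-3)
Q2: April-June (months 4-6)
Q3: July-September (months 7-9)
Q4: October-December (months 10-12)
Month 10 falls in Q4

4


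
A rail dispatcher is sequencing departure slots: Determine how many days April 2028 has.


Month: April
Year: 2028
April is a 30-day month
Total: 30 days

30


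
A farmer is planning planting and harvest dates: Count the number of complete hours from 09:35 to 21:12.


Start: 09:35
End: 21:12
Hour difference: 21 - 9 = 12 hours
Minute difference: 12 - 35 = -23 minutes
Total minutes: 697
Complete hours: 697 / 60 = 11 (remainder 37)

11


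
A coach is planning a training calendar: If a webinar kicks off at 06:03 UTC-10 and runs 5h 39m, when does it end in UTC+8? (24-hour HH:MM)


Start: 06:03 in UTC-10
Step 1 - add duration:
  minutes: 3 + 39 = 42
  hours: 6 + 5 + 0 = 11
  end in UTC-10: 11:42
Step 2 - convert UTC-10 -> UTC+8:
  offset difference: 8 - (-10) = 18 hours
  11 + (18) = 29 -> mod 24 = 5
Result: 05:42 in UTC+8

05:42


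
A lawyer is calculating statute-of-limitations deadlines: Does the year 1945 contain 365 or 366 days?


Year: 1945
Check leap year rules:
Divisible by 4? No
1945 is not a leap year
Days: 365

365


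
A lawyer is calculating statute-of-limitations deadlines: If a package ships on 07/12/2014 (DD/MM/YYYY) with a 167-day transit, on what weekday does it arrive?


Start: 2014-12-07 (Sunday)
Step 1 - find target date: add 167 days
  2014-12-07 + 167 days = 2015-05-23
Step 2 - day of week:
  167 mod 7 = 6
  Sunday + 6 days -> Saturday
Result: Saturday (2015-05-23)

Saturday


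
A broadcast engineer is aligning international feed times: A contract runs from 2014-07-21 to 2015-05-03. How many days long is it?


Start date: 2014-07-21
End date: 2015-05-03
Jul 2014: +11 days
Aug 2014: +31 days
Sep 2014: +30 days
... (8 more months)
Total: 286 days

286


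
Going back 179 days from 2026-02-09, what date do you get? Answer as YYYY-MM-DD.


Start: 2026-02-09
Subtracting 179 days
Days already passed in February: 9
After going back through February: 170 more days to subtract
January 2026: 31 days, 139 remaining
December 2025: 31 days, 108 remaining
November 2025: 30 days, 78 remaining
October 2025: 31 days, 47 remaining
Result: 2025-08-14

2025-08-14


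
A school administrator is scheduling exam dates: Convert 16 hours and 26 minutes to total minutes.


Hours: 16
Extra minutes: 26
Minutes per hour: 60
Hours to minutes: 16 x 60 = 960
Total: 960 + 26 = 986

986


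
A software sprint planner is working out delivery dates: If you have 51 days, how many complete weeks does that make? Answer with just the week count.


Total days: 51
Days per week: 7
Division: 51 / 7 = 7 remainder 2
Complete weeks: 7
Remaining days: 2

7


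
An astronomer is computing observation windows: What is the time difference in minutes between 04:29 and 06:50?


Start time: 04:29 = 269 minutes from midnight
End time: 06:50 = 410 minutes from midnight
Difference: 410 - 269 = 141 minutes
That is 2 hours and 21 minutes

141


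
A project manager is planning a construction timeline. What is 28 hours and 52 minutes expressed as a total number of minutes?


Hours: 28
Minutes: 52
Convert hours to minutes: 28 x 60 = 1680
Add remaining minutes: 1680 + 52 = 1732

1732


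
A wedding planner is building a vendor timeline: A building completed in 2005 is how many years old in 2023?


Birth year: 2005
Current year: 2023
Age = current year - birth year
Age = 2023 - 2005 = 18

18


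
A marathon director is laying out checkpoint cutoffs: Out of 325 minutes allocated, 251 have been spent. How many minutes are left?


Total budget: 325 minutes
Time used: 251 minutes
Remaining: 325 - 251 = 74 minutes
Percent used: 77.2%
Percent remaining: 22.8%

74


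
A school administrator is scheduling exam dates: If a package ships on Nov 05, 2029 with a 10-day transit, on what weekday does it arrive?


Start: 2029-11-05 (Monday)
Step 1 - find target date: add 10 days
  2029-11-05 + 10 days = 2029-11-15
Step 2 - day of week:
  10 mod 7 = 3
  Monday + 3 days -> Thursday
Result: Thursday (2029-11-15)

Thursday


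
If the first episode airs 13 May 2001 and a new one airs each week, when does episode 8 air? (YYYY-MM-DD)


First occurrence: 2001-05-13 (occurrence 1)
Each occurrence is 7 days after the previous.
Occurrence 8 is 7 weeks after the first.
7 weeks = 49 days
2001-05-13 + 49 days = 2001-07-01

2001-07-01


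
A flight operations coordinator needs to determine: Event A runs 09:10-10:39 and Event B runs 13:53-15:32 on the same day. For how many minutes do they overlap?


Interval A: [550, 639] minutes from midnight
Interval B: [833, 932] minutes from midnight
Overlap start = max(550, 833) = 833
Overlap end = min(639, 932) = 639
End <= start, so the intervals do not overlap: 0 minutes

0


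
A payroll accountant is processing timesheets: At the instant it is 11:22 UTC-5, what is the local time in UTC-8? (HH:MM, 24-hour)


Local time: 11:22 at UTC-5 (offset -5h)
Target zone: UTC-8 (offset -8h)
Difference: -8 - (-5) = -3 hours
Calculation: 11 + (-3) = 8
Result: 08:22

08:22


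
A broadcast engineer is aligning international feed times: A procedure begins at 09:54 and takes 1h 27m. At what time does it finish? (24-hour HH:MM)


Start time: 09:54
Adding: 1 hours 27 minutes
Minutes: 54 + 27 = 81
Minute overflow: 81 >= 60, so carry 1 hour, minutes = 21
Hours: 9 + 1 + 1 = 11
Result: 11:21

11:21


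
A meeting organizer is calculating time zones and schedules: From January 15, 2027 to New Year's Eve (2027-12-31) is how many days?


Start: January 15, 2027
End: December 31, 2027
Days left in January: 16
February: 28
March: 31
April: 30
May: 31
... plus remaining months
Sum of remaining months: 334
Total: 16 + 334 = 350

350


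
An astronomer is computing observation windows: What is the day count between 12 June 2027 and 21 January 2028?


Start date: 2027-06-12
End date: 2028-01-21
Jun 2027: +19 days
Jul 2027: +31 days
Aug 2027: +31 days
... (5 more months)
Total: 223 days

223


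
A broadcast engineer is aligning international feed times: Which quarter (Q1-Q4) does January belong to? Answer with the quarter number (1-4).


Month: January (month 1)
Q1: January-March (months 1-3)
Q2: April-June (months 4-6)
Q3: July-September (months 7-9)
Q4: October-December (months 10-12)
Month 1 falls in Q1

1


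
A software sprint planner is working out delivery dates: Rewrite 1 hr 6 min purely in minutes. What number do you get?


Hours: 1
Extra minutes: 6
Minutes per hour: 60
Hours to minutes: 1 x 60 = 60
Total: 60 + 6 = 66

66


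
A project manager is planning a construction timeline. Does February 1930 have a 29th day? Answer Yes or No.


Year: 1930
Divisible by 4? 1930 / 4 = 482.5 -> No
Not divisible by 4, so NOT a leap year

No


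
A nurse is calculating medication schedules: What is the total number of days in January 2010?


Month: January
Year: 2010
January is a 31-day month
Total: 31 days

31


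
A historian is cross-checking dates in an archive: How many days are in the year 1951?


Year: 1951
Check leap year rules:
Divisible by 4? No
1951 is not a leap year
Days: 365

365


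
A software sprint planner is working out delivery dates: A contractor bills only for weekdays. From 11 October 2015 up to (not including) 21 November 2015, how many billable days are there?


Start: 2015-10-11 (Sunday)
End (exclusive): 2015-11-21 (Saturday)
Total calendar days: 41
Full weeks: 41 // 7 = 5 -> 25 weekdays
Remaining 6 days starting on Sunday:
  Sun(-), Mon(w), Tue(w), Wed(w), Thu(w), Fri(w) -> 5 weekdays
Total business days: 25 + 5 = 30

30


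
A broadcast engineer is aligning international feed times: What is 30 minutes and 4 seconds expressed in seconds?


Minutes: 30
Extra seconds: 4
Seconds per minute: 60
Minutes to seconds: 30 x 60 = 1800
Total: 1800 + 4 = 1804

1804


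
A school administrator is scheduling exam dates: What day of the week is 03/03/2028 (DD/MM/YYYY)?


Date: 2028-03-03
January 1, 2028 is a Saturday
Day of year: 63
Offset from Jan 1: 62 days
62 mod 7 = 6
Result: Friday

Friday


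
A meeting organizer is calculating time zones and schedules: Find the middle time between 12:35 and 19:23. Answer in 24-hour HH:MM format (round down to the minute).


Start time: 12:35 = 755 minutes from midnight
End time: 19:23 = 1163 minutes from midnight
Sum: 755 + 1163 = 1918
Midpoint: 1918 / 2 = 959 minutes
Convert: 959 / 60 = 15 hours, 59 minutes
Result: 15:59

15:59


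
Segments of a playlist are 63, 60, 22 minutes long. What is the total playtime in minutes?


Durations: 63, 60, 22
Running sum: 63
+ 60 = 123
+ 22 = 145
Total duration: 145 minutes
That is 2 hours and 25 minutes

145


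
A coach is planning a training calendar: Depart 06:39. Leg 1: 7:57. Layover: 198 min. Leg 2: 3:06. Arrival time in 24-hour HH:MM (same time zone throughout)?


Depart: 06:39
Leg 1: +477 min -> 14:36
Layover: +198 min -> 17:54
Leg 2: +186 min -> 21:00
Total travel: 861 minutes = 14h 21m
Arrival: 21:00

21:00


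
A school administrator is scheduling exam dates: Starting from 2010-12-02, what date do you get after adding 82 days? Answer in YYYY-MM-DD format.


Start: 2010-12-02
Adding 82 days
Days remaining in December: 29
After December: 53 days still to add
January 2011: 31 days, 22 remaining
February 2011 has 28 days, need 22
Result: 2011-02-22

2011-02-22


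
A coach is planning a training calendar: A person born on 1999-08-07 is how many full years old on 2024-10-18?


Birth: 1999-08-07
Reference: 2024-10-18
Year difference: 2024 - 1999 = 25
Has birthday (08-07) occurred by 10-18? Yes
Age in full years: 25

25


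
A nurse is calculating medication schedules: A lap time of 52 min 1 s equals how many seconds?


Minutes: 52
Seconds: 1
Convert minutes to seconds: 52 x 60 = 3120
Add remaining seconds: 3120 + 1 = 3121

3121


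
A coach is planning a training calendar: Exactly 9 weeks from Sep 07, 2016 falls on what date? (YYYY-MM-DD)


Start: 2016-09-07
Weeks to add: 9
Convert to days: 9 x 7 = 63 days
Add 63 days to 2016-09-07
Result: 2016-11-09

2016-11-09


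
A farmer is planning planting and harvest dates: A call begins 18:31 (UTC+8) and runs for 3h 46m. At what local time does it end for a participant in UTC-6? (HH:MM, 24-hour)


Start: 18:31 in UTC+8
Step 1 - add duration:
  minutes: 31 + 46 = 77 (carry 1h)
  hours: 18 + 3 + 1 = 22
  end in UTC+8: 22:17
Step 2 - convert UTC+8 -> UTC-6:
  offset difference: -6 - (8) = -14 hours
  22 + (-14) = 8 -> mod 24 = 8
Result: 08:17 in UTC-6

08:17


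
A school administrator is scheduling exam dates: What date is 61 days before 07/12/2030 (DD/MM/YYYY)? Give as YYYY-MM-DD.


Start: 2030-12-07
Subtracting 61 days
Days already passed in December: 7
After going back through December: 54 more days to subtract
November 2030: 30 days, 24 remaining
October 2030 has 31 days, need 24
Result: 2030-10-07

2030-10-07


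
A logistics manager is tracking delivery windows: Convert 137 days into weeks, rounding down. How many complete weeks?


Total days: 137
Days per week: 7
Division: 137 / 7 = 19 remainder 4
Complete weeks: 19
Remaining days: 4

19


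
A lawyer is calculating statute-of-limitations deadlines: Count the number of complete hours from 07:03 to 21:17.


Start: 07:03
End: 21:17
Hour difference: 21 - 7 = 14 hours
Minute difference: 17 - 3 = 14 minutes
Total minutes: 854
Complete hours: 854 / 60 = 14 (remainder 14)

14


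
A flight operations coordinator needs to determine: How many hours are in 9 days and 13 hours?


Days: 9
Extra hours: 13
Hours per day: 24
Days to hours: 9 x 24 = 216
Total: 216 + 13 = 229

229


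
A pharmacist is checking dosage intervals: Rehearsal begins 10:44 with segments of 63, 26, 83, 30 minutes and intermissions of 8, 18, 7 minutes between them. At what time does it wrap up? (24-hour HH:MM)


Start: 10:44 = 644 min from midnight
  after task 1 (63 min): 11:47
  after break (8 min): 11:55
  after task 2 (26 min): 12:21
  after break (18 min): 12:39
  after task 3 (83 min): 14:02
  after break (7 min): 14:09
  after task 4 (30 min): 14:39
Total elapsed: 235 minutes
End time: 14:39

14:39


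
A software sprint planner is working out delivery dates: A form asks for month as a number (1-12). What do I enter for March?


Calendar month order:
2. February
3. March <--
4. April
March is month number 3

3


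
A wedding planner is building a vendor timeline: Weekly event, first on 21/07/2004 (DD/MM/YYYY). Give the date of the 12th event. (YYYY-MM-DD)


First occurrence: 2004-07-21 (occurrence 1)
Each occurrence is 7 days after the previous.
Occurrence 12 is 11 weeks after the first.
11 weeks = 77 days
2004-07-21 + 77 days = 2004-10-06

2004-10-06


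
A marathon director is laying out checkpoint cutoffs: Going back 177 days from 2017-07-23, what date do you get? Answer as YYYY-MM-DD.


Start: 2017-07-23
Subtracting 177 days
Days already passed in July: 23
After going back through July: 154 more days to subtract
June 2017: 30 days, 124 remaining
May 2017: 31 days, 93 remaining
April 2017: 30 days, 63 remaining
March 2017: 31 days, 32 remaining
Result: 2017-01-27

2017-01-27


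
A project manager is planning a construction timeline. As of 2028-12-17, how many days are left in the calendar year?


Start: December 17, 2028
End: December 31, 2028
Days left in December: 14
Total: 14 days

14


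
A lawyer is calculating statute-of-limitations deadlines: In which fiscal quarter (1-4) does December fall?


Month: December (month 12)
Q1: January-March (months 1-3)
Q2: April-June (months 4-6)
Q3: July-September (months 7-9)
Q4: October-December (months 10-12)
Month 12 falls in Q4

4


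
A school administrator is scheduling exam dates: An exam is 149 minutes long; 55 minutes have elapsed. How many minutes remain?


Total budget: 149 minutes
Time used: 55 minutes
Remaining: 149 - 55 = 94 minutes
Percent used: 36.9%
Percent remaining: 63.1%

94


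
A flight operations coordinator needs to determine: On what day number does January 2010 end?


Month: January
Year: 2010
January is a 31-day month
Total: 31 days

31


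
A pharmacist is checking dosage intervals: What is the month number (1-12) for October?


Calendar month order:
9. September
10. October <--
11. November
October is month number 10

10


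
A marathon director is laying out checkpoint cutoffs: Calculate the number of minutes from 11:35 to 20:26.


Start time: 11:35 = 695 minutes from midnight
End time: 20:26 = 1226 minutes from midnight
Difference: 1226 - 695 = 531 minutes
That is 8 hours and 51 minutes

531


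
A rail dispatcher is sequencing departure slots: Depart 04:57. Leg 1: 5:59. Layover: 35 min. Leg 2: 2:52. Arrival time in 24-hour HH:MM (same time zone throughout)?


Depart: 04:57
Leg 1: +359 min -> 10:56
Layover: +35 min -> 11:31
Leg 2: +172 min -> 14:23
Total travel: 566 minutes = 9h 26m
Arrival: 14:23

14:23


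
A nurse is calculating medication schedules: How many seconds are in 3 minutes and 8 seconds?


Minutes: 3
Seconds: 8
Convert minutes to seconds: 3 x 60 = 180
Add remaining seconds: 180 + 8 = 188

188


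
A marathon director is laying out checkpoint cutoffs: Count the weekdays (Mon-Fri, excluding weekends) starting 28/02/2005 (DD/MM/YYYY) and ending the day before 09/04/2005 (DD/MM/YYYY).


Start: 2005-02-28 (Monday)
End (exclusive): 2005-04-09 (Saturday)
Total calendar days: 40
Full weeks: 40 // 7 = 5 -> 25 weekdays
Remaining 5 days starting on Monday:
  Mon(w), Tue(w), Wed(w), Thu(w), Fri(w) -> 5 weekdays
Total business days: 25 + 5 = 30

30


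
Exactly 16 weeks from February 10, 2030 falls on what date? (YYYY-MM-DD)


Start: 2030-02-10
Weeks to add: 16
Convert to days: 16 x 7 = 112 days
Add 112 days to 2030-02-10
Result: 2030-06-02

2030-06-02


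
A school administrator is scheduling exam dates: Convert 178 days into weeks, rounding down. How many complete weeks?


Total days: 178
Days per week: 7
Division: 178 / 7 = 25 remainder 3
Complete weeks: 25
Remaining days: 3

25


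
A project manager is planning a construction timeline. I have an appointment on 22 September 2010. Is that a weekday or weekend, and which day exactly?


Date: 2010-09-22
January 1, 2010 is a Friday
Day of year: 265
Offset from Jan 1: 264 days
264 mod 7 = 5
Result: Wednesday

Wednesday


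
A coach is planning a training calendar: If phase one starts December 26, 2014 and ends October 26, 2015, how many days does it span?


Start date: 2014-12-26
End date: 2015-10-26
Dec 2014: +6 days
Jan 2015: +31 days
Feb 2015: +28 days
... (8 more months)
Total: 304 days

304


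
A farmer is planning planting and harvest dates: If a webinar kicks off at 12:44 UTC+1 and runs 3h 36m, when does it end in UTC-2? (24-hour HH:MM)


Start: 12:44 in UTC+1
Step 1 - add duration:
  minutes: 44 + 36 = 80 (carry 1h)
  hours: 12 + 3 + 1 = 16
  end in UTC+1: 16:20
Step 2 - convert UTC+1 -> UTC-2:
  offset difference: -2 - (1) = -3 hours
  16 + (-3) = 13 -> mod 24 = 13
Result: 13:20 in UTC-2

13:20


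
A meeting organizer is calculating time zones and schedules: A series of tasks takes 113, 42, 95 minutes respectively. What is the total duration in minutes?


Durations: 113, 42, 95
Running sum: 113
+ 42 = 155
+ 95 = 250
Total duration: 250 minutes
That is 4 hours and 10 minutes

250


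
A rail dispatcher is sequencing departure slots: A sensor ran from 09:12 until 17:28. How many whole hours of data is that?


Start: 09:12
End: 17:28
Hour difference: 17 - 9 = 8 hours
Minute difference: 28 - 12 = 16 minutes
Total minutes: 496
Complete hours: 496 / 60 = 8 (remainder 16)

8


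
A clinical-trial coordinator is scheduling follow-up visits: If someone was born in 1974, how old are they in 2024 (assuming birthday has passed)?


Birth year: 1974
Current year: 2024
Age = current year - birth year
Age = 2024 - 1974 = 50

50


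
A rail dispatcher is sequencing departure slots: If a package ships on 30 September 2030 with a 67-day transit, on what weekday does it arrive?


Start: 2030-09-30 (Monday)
Step 1 - find target date: add 67 days
  2030-09-30 + 67 days = 2030-12-06
Step 2 - day of week:
  67 mod 7 = 4
  Monday + 4 days -> Friday
Result: Friday (2030-12-06)

Friday


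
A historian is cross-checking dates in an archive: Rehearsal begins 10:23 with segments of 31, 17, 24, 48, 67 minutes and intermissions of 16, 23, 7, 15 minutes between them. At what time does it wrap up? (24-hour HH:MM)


Start: 10:23 = 623 min from midnight
  after task 1 (31 min): 10:54
  after break (16 min): 11:10
  after task 2 (17 min): 11:27
  after break (23 min): 11:50
  after task 3 (24 min): 12:14
  after break (7 min): 12:21
  after task 4 (48 min): 13:09
  after break (15 min): 13:24
  after task 5 (67 min): 14:31
Total elapsed: 248 minutes
End time: 14:31

14:31


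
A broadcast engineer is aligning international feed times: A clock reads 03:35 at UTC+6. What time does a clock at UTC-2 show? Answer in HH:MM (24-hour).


Local time: 03:35 at UTC+6 (offset 6h)
Target zone: UTC-2 (offset -2h)
Difference: -2 - (6) = -8 hours
Calculation: 3 + (-8) = -5
Wraparound: (-5) mod 24 = 19
Result: 19:35

19:35


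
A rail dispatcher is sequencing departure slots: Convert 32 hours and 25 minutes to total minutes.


Hours: 32
Extra minutes: 25
Minutes per hour: 60
Hours to minutes: 32 x 60 = 1920
Total: 1920 + 25 = 1945

1945


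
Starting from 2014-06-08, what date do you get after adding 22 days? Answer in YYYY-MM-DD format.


Start: 2014-06-08
Adding 22 days
Days remaining in June: 22
Result: 2014-06-30

2014-06-30


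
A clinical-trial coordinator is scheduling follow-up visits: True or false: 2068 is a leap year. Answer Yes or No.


Year: 2068
Divisible by 4? 2068 / 4 = 517.0 -> Yes
Divisible by 100? 2068 / 100 = 20.68 -> No
Divisible by 4 but not 100, so it IS a leap year

Yes


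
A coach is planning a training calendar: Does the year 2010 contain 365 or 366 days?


Year: 2010
Check leap year rules:
Divisible by 4? No
2010 is not a leap year
Days: 365

365


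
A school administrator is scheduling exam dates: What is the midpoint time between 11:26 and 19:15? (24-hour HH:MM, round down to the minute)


Start time: 11:26 = 686 minutes from midnight
End time: 19:15 = 1155 minutes from midnight
Sum: 686 + 1155 = 1841
Midpoint: 1841 / 2 = 920 minutes
Convert: 920 / 60 = 15 hours, 20 minutes
Result: 15:20

15:20


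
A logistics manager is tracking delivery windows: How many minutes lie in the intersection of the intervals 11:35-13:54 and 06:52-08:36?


Interval A: [695, 834] minutes from midnight
Interval B: [412, 516] minutes from midnight
Overlap start = max(695, 412) = 695
Overlap end = min(834, 516) = 516
End <= start, so the intervals do not overlap: 0 minutes

0


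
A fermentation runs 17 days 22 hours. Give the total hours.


Days: 17
Extra hours: 22
Hours per day: 24
Days to hours: 17 x 24 = 408
Total: 408 + 22 = 430

430


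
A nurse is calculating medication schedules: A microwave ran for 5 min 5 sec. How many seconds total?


Minutes: 5
Extra seconds: 5
Seconds per minute: 60
Minutes to seconds: 5 x 60 = 300
Total: 300 + 5 = 305

305


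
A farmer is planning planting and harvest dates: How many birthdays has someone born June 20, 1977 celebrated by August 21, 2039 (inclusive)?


Birth: 1977-06-20
Reference: 2039-08-21
Year difference: 2039 - 1977 = 62
Has birthday (06-20) occurred by 08-21? Yes
Age in full years: 62

62


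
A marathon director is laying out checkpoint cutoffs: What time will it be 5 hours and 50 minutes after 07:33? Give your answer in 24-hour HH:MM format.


Start time: 07:33
Adding: 5 hours 50 minutes
Minutes: 33 + 50 = 83
Minute overflow: 83 >= 60, so carry 1 hour, minutes = 23
Hours: 7 + 5 + 1 = 13
Result: 13:23

13:23


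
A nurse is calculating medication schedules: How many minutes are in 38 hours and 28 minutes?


Hours: 38
Minutes: 28
Convert hours to minutes: 38 x 60 = 2280
Add remaining minutes: 2280 + 28 = 2308

2308


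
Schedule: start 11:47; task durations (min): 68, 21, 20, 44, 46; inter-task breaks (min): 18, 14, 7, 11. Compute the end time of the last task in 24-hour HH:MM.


Start: 11:47 = 707 min from midnight
  after task 1 (68 min): 12:55
  after break (18 min): 13:13
  after task 2 (21 min): 13:34
  after break (14 min): 13:48
  after task 3 (20 min): 14:08
  after break (7 min): 14:15
  after task 4 (44 min): 14:59
  after break (11 min): 15:10
  after task 5 (46 min): 15:56
Total elapsed: 249 minutes
End time: 15:56

15:56


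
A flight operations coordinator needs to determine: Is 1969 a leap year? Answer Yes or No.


Year: 1969
Divisible by 4? 1969 / 4 = 492.25 -> No
Not divisible by 4, so NOT a leap year

No


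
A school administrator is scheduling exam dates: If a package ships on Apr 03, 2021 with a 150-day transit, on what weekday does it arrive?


Start: 2021-04-03 (Saturday)
Step 1 - find target date: add 150 days
  2021-04-03 + 150 days = 2021-08-31
Step 2 - day of week:
  150 mod 7 = 3
  Saturday + 3 days -> Tuesday
Result: Tuesday (2021-08-31)

Tuesday


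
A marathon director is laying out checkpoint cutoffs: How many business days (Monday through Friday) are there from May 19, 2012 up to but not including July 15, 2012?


Start: 2012-05-19 (Saturday)
End (exclusive): 2012-07-15 (Sunday)
Total calendar days: 57
Full weeks: 57 // 7 = 8 -> 40 weekdays
Remaining 1 days starting on Saturday:
  Sat(-) -> 0 weekdays
Total business days: 40 + 0 = 40

40
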